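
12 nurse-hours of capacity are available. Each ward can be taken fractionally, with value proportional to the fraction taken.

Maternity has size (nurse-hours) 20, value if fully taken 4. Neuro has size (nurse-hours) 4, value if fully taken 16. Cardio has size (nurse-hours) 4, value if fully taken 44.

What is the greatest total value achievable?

Best value per unit of size first: Cardio 44/4≈11, Neuro 16/4≈4, Maternity 4/20≈0.2.
Cardio: take in full, 4 nurse-hours for value 44 → 8 left.
All 4 nurse-hours of Neuro fit (value 16) → 4 remain.
4 nurse-hours left: a 4/20 share of Maternity gives 4×4/20 = 0.8.
Total value = 60.8.

60.8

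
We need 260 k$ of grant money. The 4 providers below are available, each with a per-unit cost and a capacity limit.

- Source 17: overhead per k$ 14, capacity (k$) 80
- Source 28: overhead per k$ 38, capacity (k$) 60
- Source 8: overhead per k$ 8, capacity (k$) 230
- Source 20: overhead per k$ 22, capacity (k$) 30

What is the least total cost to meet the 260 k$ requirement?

Fill from the cheapest provider first.
Take 230 from Source 8 at 8 ; need 30 more.
Source 17 (14): take the remaining 30 ; done.
Source 20, Source 28: unused.
Cost = 230×8 + 30×14 = 2260.

2260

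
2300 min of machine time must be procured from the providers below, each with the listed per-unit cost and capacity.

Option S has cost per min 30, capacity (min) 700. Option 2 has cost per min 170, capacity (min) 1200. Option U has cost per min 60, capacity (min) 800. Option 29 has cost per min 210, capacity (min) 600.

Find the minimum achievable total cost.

205000

Cheapest first:
Take 700 from Option S at 30 → need 1600 more.
Take 800 from Option U at 60 → need 800 more.
Take 800 from Option 2 at 170 to finish.
Option 29: unused.
Cost = 700×30 + 800×60 + 800×170 = 205000.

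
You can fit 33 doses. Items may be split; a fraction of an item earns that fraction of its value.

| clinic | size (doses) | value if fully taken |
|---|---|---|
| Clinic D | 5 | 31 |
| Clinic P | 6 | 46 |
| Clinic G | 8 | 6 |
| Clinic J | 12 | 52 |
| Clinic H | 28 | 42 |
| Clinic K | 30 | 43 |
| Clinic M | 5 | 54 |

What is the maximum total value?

190.5

Sort by value density: Clinic M 54/5≈10.8, Clinic P 46/6≈7.67, Clinic D 31/5≈6.2, Clinic J 52/12≈4.33, Clinic H 42/28≈1.5, Clinic K 43/30≈1.43, Clinic G 6/8≈0.75.
All 5 doses of Clinic M fit (value 54) — 28 remain.
Take all of Clinic P (6 doses, value 46) — 22 doses left.
All 5 doses of Clinic D fit (value 31) — 17 remain.
All 12 doses of Clinic J fit (value 52) — 5 remain.
Fill the last 5 doses with part of Clinic H: 5/28 of it earns 7.5.
Total value = 190.5.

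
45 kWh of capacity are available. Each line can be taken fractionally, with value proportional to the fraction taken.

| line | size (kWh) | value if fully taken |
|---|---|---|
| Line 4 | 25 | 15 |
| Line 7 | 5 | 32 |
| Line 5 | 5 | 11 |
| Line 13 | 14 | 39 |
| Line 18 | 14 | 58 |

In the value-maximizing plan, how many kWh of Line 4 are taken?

Best value per unit of size first: Line 7 32/5≈6.4, Line 18 58/14≈4.14, Line 13 39/14≈2.79, Line 5 11/5≈2.2, Line 4 15/25≈0.6.
Line 7: take in full, 5 kWh for value 32 — 40 left.
Take all of Line 18 (14 kWh, value 58) — 26 kWh left.
All 14 kWh of Line 13 fit (value 39) — 12 remain.
All 5 kWh of Line 5 fit (value 11) — 7 remain.
Fill the last 7 kWh with part of Line 4: 7/25 of it earns 4.2.

7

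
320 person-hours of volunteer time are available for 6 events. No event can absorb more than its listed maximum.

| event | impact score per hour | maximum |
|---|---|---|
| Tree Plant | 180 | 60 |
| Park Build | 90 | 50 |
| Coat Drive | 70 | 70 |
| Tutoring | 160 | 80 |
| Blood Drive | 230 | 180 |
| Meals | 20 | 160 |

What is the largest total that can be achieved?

Rank by impact score per hour: Blood Drive 230 > Tree Plant 180 > Tutoring 160 > Park Build 90 > Coat Drive 70 > Meals 20.
Blood Drive takes 180 to reach its cap of 180 → 140 left.
Tree Plant: +60 to 60 (cap) → 80 left.
Tutoring takes 80 to reach its cap of 80 → 0 left.
Total = 180×60 + 160×80 + 230×180 = 65000.

65000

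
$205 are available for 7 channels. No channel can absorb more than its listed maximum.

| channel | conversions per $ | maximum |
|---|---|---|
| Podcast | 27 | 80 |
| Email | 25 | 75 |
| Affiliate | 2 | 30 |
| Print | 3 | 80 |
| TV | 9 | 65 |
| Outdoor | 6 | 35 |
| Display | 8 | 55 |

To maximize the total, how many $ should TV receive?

Rank by conversions per $: Podcast 27 > Email 25 > TV 9 > Display 8 > Outdoor 6 > Print 3 > Affiliate 2.
Podcast: +80 to 80 (cap) ; 125 left.
Give Email 75 to hit its cap of 75 ; 50 left.
TV has room for 65 but only 50 remain, so it gets 50.

50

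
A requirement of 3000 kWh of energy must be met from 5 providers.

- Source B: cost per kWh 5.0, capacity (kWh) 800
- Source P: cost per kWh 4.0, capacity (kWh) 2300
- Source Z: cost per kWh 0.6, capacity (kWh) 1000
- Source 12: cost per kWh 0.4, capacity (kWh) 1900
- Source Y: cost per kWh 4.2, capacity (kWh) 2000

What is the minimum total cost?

1760

Fill from the cheapest provider first.
Take 1900 from Source 12 at 0.4 — need 1100 more.
Source Z at 0.6: take all 1000 kWh — 100 still needed.
Take 100 from Source P at 4.0 to finish.
Source Y, Source B: unused.
Cost = 1900×0.4 + 1000×0.6 + 100×4.0 = 1760.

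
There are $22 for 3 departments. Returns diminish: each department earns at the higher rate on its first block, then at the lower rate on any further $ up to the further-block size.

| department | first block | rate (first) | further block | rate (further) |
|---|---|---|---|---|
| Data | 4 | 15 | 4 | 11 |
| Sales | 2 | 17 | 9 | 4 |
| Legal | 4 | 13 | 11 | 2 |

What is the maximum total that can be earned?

Treat each block as its own option and order by rate: Sales/T1 17 > Data/T1 15 > Legal/T1 13 > Data/T2 11 > Sales/T2 4 > Legal/T2 2.
Sales/T1 (17): +2 — 20 left.
Data T1 at 15: fill all 4 — 16 left.
Legal T1 at 13: fill all 4 — 12 left.
Data T2 at 11: fill all 4 — 8 left.
Sales T2 at 4: only 8 left, fill 8.
Total = 17×2 + 15×4 + 13×4 + 11×4 + 4×8 = 222.

222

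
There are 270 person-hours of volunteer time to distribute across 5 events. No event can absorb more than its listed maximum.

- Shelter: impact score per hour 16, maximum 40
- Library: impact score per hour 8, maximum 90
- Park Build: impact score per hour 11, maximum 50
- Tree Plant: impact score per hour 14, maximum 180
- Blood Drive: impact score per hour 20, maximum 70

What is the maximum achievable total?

4280

Highest impact score per hour first: Blood Drive 20 > Shelter 16 > Tree Plant 14 > Park Build 11 > Library 8.
Blood Drive: +70 to 70 (cap) ; 200 left.
Give Shelter 40 to hit its cap of 40 ; 160 left.
Only 160 left; Tree Plant takes them to reach 160.
Total = 16×40 + 14×160 + 20×70 = 4280.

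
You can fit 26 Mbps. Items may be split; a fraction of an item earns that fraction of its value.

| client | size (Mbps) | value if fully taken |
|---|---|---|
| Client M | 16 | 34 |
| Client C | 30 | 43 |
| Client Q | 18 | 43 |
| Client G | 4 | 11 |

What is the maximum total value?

Best value per unit of size first: Client G 11/4≈2.75, Client Q 43/18≈2.39, Client M 34/16≈2.12, Client C 43/30≈1.43.
Take all of Client G (4 Mbps, value 11) — 22 Mbps left.
All 18 Mbps of Client Q fit (value 43) — 4 remain.
Only 4 Mbps remain; take 4/16 of Client M for value 34×4/16 = 8.5.
Total value = 62.5.

62.5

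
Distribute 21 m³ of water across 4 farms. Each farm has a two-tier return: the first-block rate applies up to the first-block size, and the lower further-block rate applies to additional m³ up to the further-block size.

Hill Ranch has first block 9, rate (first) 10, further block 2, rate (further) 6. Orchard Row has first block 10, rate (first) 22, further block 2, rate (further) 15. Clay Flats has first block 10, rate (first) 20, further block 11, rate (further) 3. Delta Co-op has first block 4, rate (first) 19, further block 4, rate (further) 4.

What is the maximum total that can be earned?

Rank every tier by rate: Orchard Row/tier1 22 > Clay Flats/tier1 20 > Delta Co-op/tier1 19 > Orchard Row/tier2 15 > Hill Ranch/tier1 10 > Hill Ranch/tier2 6 > Delta Co-op/tier2 4 > Clay Flats/tier2 3.
Fill Orchard Row tier1 block (10 at 22) — 11 left.
Fill Clay Flats tier1 block (10 at 20) — 1 left.
Delta Co-op/tier1: +1 of 4 at 19; pool empty.
Total = 22×10 + 20×10 + 19×1 = 439.

439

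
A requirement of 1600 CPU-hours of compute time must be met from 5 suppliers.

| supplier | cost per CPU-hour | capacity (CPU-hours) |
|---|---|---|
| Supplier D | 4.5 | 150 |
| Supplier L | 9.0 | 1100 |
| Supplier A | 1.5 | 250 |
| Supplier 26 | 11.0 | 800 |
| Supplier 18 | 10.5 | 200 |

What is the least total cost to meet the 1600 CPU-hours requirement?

Cheapest first:
Supplier A (1.5): use full 250 → 1350 CPU-hours to go.
Supplier D at 4.5: take all 150 CPU-hours → 1200 still needed.
Supplier L at 9.0: take all 1100 CPU-hours → 100 still needed.
Supplier 18 at 10.5: take 100 of its 200 → requirement met.
Supplier 26: unused.
Cost = 250×1.5 + 150×4.5 + 1100×9.0 + 100×10.5 = 12000.

12000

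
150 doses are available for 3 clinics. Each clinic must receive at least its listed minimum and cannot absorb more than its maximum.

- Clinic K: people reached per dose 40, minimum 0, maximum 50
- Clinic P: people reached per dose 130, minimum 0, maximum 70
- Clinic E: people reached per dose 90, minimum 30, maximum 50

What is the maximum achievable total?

14800

Meeting every minimum uses 0+0+30 = 30 doses, leaving 120.
Rank by people reached per dose: Clinic P 130 > Clinic E 90 > Clinic K 40.
Clinic P: +70 to 70 (cap) ; 50 left.
Clinic E: +20 to 50 (cap) ; 30 left.
Only 30 left; Clinic K takes them to reach 30.
Total = 40×30 + 130×70 + 90×50 = 14800.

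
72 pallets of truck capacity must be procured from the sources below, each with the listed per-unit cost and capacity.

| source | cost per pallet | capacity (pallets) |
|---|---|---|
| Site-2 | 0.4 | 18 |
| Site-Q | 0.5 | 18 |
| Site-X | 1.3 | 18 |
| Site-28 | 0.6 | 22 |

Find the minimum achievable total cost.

Fill from the cheapest source first.
Site-2 (0.4): use full 18 — 54 pallets to go.
Take 18 from Site-Q at 0.5 — need 36 more.
Take 22 from Site-28 at 0.6 — need 14 more.
Site-X (1.3): take the remaining 14 — done.
Cost = 18×0.4 + 18×0.5 + 22×0.6 + 14×1.3 = 47.6.

47.6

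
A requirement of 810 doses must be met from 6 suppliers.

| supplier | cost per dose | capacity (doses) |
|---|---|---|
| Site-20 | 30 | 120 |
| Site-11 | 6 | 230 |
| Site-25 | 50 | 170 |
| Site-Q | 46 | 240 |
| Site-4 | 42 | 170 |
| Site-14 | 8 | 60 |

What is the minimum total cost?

Fill from the cheapest supplier first.
Site-11 (6): use full 230 ; 580 doses to go.
Site-14 (8): use full 60 ; 520 doses to go.
Site-20 (30): use full 120 ; 400 doses to go.
Site-4 (42): use full 170 ; 230 doses to go.
Site-Q (46): take the remaining 230 ; done.
Site-25: unused.
Cost = 230×6 + 60×8 + 120×30 + 170×42 + 230×46 = 23180.

23180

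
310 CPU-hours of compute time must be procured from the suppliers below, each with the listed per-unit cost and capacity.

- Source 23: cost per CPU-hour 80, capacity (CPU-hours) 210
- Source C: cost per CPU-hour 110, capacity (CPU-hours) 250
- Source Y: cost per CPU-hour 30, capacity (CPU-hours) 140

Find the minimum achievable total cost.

Use suppliers in increasing cost order.
Source Y at 30: take all 140 CPU-hours ; 170 still needed.
Source 23 (80): take the remaining 170 ; done.
Source C: unused.
Cost = 140×30 + 170×80 = 17800.

17800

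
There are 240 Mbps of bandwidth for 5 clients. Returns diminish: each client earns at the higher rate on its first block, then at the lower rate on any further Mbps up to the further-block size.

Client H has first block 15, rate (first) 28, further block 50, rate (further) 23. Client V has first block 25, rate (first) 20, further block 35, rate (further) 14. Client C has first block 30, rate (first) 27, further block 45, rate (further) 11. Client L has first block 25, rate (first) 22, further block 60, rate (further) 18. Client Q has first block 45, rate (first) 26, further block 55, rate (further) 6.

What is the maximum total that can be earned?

Order all 10 blocks by rate: Client H/T1 28 > Client C/T1 27 > Client Q/T1 26 > Client H/T2 23 > Client L/T1 22 > Client V/T1 20 > Client L/T2 18 > Client V/T2 14 > Client C/T2 11 > Client Q/T2 6.
Fill Client H T1 block (15 at 28) ; 225 left.
Client C T1 at 27: fill all 30 ; 195 left.
Client Q T1 at 26: fill all 45 ; 150 left.
Fill Client H T2 block (50 at 23) ; 100 left.
Client L T1 at 22: fill all 25 ; 75 left.
Client V T1 at 20: fill all 25 ; 50 left.
Client L T2 at 18: only 50 left, fill 50.
Total = 28×15 + 27×30 + 26×45 + 23×50 + 22×25 + 20×25 + 18×50 = 5500.

5500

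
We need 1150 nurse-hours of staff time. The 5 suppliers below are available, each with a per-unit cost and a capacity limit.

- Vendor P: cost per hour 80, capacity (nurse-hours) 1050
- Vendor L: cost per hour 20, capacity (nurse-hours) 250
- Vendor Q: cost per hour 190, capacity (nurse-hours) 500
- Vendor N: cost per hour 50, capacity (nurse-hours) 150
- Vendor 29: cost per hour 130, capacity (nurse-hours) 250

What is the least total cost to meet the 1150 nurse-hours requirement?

72500

Cheapest first:
Vendor L (20): use full 250 ; 900 nurse-hours to go.
Vendor N at 50: take all 150 nurse-hours ; 750 still needed.
Take 750 from Vendor P at 80 to finish.
Vendor 29, Vendor Q: unused.
Cost = 250×20 + 150×50 + 750×80 = 72500.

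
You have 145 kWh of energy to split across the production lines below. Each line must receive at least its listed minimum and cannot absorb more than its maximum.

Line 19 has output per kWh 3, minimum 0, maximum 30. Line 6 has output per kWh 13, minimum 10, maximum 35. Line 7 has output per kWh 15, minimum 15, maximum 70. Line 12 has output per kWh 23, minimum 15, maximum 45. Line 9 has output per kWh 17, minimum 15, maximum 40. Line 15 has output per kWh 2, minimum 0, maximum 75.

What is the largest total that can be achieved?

Meeting every minimum uses 0+10+15+15+15+0 = 55 kWh, leaving 90.
Order the production lines by output per kWh: Line 12 23 > Line 9 17 > Line 7 15 > Line 6 13 > Line 19 3 > Line 15 2.
Line 12 takes 30 more to reach its cap of 45 — 60 left.
Line 9 takes 25 more to reach its cap of 40 — 35 left.
Line 7: +35 (room for 55) → 50. Pool exhausted.
Total = 13×10 + 15×50 + 23×45 + 17×40 = 2595.

2595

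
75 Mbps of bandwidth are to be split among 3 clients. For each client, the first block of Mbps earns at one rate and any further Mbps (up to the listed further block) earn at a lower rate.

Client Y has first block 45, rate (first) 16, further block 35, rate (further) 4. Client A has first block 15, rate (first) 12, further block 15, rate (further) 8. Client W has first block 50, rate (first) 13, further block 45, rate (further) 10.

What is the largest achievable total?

1110

Rank every tier by rate: Client Y/T1 16 > Client W/T1 13 > Client A/T1 12 > Client W/T2 10 > Client A/T2 8 > Client Y/T2 4.
Client Y/T1 (16): +45 ; 30 left.
Client W T1 at 13: only 30 left, fill 30.
Total = 16×45 + 13×30 = 1110.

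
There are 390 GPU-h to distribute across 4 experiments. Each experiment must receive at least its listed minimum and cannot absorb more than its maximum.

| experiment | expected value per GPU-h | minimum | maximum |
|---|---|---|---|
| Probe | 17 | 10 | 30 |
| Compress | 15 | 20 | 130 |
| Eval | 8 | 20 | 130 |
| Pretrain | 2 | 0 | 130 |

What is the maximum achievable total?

3700

Meeting every minimum uses 10+20+20+0 = 50 GPU-h, leaving 340.
Rank by expected value per GPU-h: Probe 17 > Compress 15 > Eval 8 > Pretrain 2.
Probe: +20 to 30 (cap) — 320 left.
Compress takes 110 more to reach its cap of 130 — 210 left.
Eval: +110 to 130 (cap) — 100 left.
Only 100 left; Pretrain takes them to reach 100.
Total = 17×30 + 15×130 + 8×130 + 2×100 = 3700.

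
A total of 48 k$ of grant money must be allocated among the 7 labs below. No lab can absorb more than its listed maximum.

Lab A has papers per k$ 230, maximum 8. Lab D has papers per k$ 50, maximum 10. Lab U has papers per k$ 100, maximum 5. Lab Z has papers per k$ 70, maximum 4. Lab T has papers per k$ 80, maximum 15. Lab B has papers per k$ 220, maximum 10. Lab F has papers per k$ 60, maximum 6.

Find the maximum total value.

6380

Rank by papers per k$: Lab A 230 > Lab B 220 > Lab U 100 > Lab T 80 > Lab Z 70 > Lab F 60 > Lab D 50.
Lab A: +8 to 8 (cap) — 40 left.
Lab B: +10 to 10 (cap) — 30 left.
Give Lab U 5 to hit its cap of 5 — 25 left.
Lab T takes 15 to reach its cap of 15 — 10 left.
Lab Z: +4 to 4 (cap) — 6 left.
Lab F takes 6 to reach its cap of 6 — 0 left.
Total = 230×8 + 100×5 + 70×4 + 80×15 + 220×10 + 60×6 = 6380.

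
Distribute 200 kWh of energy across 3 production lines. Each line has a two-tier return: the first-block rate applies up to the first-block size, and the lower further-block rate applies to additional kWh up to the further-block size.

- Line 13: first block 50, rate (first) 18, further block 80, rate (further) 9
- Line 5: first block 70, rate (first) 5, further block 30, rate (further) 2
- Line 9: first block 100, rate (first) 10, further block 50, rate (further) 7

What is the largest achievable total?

2350

Rank every tier by rate: Line 13/tier1 18 > Line 9/tier1 10 > Line 13/tier2 9 > Line 9/tier2 7 > Line 5/tier1 5 > Line 5/tier2 2.
Fill Line 13 tier1 block (50 at 18) — 150 left.
Line 9 tier1 at 10: fill all 100 — 50 left.
Line 13/tier2: +50 of 80 at 9; pool empty.
Total = 18×50 + 10×100 + 9×50 = 2350.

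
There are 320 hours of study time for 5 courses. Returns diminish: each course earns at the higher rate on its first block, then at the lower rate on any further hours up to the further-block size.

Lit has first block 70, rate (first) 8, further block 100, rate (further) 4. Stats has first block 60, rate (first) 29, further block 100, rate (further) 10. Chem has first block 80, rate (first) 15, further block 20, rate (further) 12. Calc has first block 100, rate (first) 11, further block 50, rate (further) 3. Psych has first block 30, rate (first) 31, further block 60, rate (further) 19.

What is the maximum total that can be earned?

Treat each block as its own option and order by rate: Psych/first 31 > Stats/first 29 > Psych/second 19 > Chem/first 15 > Chem/second 12 > Calc/first 11 > Stats/second 10 > Lit/first 8 > Lit/second 4 > Calc/second 3.
Fill Psych first block (30 at 31) — 290 left.
Stats/first (29): +60 — 230 left.
Psych second at 19: fill all 60 — 170 left.
Chem first at 15: fill all 80 — 90 left.
Chem second at 12: fill all 20 — 70 left.
Calc/first: +70 of 100 at 11; pool empty.
Total = 31×30 + 29×60 + 19×60 + 15×80 + 12×20 + 11×70 = 6020.

6020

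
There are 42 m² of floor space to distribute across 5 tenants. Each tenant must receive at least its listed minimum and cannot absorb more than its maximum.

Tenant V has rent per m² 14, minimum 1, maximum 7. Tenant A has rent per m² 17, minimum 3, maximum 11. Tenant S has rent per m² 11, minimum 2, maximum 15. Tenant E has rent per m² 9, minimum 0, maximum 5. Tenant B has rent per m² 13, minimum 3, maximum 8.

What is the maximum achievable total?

Meeting every minimum uses 1+3+2+0+3 = 9 m², leaving 33.
Rank by rent per m²: Tenant A 17 > Tenant V 14 > Tenant B 13 > Tenant S 11 > Tenant E 9.
Tenant A: +8 to 11 (cap) ; 25 left.
Tenant V takes 6 more to reach its cap of 7 ; 19 left.
Tenant B: +5 to 8 (cap) ; 14 left.
Give Tenant S 13 more to hit its cap of 15 ; 1 left.
Tenant E: +1 (room for 5) → 1. Pool exhausted.
Total = 14×7 + 17×11 + 11×15 + 9×1 + 13×8 = 563.

563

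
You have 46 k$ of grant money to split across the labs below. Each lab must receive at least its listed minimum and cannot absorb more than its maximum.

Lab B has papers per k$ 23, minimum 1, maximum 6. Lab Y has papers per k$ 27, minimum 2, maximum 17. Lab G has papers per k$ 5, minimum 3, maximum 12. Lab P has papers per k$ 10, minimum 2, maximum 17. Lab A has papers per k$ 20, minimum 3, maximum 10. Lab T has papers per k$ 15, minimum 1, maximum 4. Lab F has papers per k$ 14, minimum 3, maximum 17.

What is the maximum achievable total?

948

Meeting every minimum uses 1+2+3+2+3+1+3 = 15 k$, leaving 31.
Highest papers per k$ first: Lab Y 27 > Lab B 23 > Lab A 20 > Lab T 15 > Lab F 14 > Lab P 10 > Lab G 5.
Give Lab Y 15 more to hit its cap of 17 → 16 left.
Lab B takes 5 more to reach its cap of 6 → 11 left.
Give Lab A 7 more to hit its cap of 10 → 4 left.
Lab T: +3 to 4 (cap) → 1 left.
Lab F: +1 (room for 14) → 4. Pool exhausted.
Total = 23×6 + 27×17 + 5×3 + 10×2 + 20×10 + 15×4 + 14×4 = 948.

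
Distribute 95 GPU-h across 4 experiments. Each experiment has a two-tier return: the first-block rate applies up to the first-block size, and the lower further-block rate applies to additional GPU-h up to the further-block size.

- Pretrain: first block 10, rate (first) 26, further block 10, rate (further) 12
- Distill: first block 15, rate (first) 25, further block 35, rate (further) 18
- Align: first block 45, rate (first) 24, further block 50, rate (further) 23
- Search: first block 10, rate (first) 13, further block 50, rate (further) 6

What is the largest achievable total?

2290

Order all 8 blocks by rate: Pretrain/T1 26 > Distill/T1 25 > Align/T1 24 > Align/T2 23 > Distill/T2 18 > Search/T1 13 > Pretrain/T2 12 > Search/T2 6.
Pretrain/T1 (26): +10 → 85 left.
Distill T1 at 25: fill all 15 → 70 left.
Align T1 at 24: fill all 45 → 25 left.
25 remain; put them into Align T2 at 23.
Total = 26×10 + 25×15 + 24×45 + 23×25 = 2290.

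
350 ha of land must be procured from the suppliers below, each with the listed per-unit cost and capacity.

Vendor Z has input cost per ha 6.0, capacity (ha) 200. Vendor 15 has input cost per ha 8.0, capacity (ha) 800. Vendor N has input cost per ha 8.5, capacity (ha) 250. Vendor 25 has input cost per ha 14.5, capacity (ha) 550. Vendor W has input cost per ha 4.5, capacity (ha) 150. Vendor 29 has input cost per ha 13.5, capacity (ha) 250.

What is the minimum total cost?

Fill from the cheapest supplier first.
Take 150 from Vendor W at 4.5 → need 200 more.
Vendor Z at 6.0: take all 200 ha → 0 still needed.
Vendor 15, Vendor N, Vendor 29, Vendor 25: unused.
Cost = 150×4.5 + 200×6.0 = 1875.

1875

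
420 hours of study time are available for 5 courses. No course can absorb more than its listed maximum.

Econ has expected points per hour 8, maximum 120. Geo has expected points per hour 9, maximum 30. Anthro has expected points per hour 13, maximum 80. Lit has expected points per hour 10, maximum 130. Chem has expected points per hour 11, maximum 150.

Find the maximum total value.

4500

Order the courses by expected points per hour: Anthro 13 > Chem 11 > Lit 10 > Geo 9 > Econ 8.
Anthro: +80 to 80 (cap) → 340 left.
Chem takes 150 to reach its cap of 150 → 190 left.
Lit: +130 to 130 (cap) → 60 left.
Geo: +30 to 30 (cap) → 30 left.
Econ has room for 120 but only 30 remain, so it gets 30.
Total = 8×30 + 9×30 + 13×80 + 10×130 + 11×150 = 4500.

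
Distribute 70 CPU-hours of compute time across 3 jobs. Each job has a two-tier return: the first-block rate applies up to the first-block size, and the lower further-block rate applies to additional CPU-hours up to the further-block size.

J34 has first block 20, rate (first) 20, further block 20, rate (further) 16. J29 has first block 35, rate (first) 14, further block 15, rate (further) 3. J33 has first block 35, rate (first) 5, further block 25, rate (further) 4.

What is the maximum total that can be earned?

Rank every tier by rate: J34/first 20 > J34/second 16 > J29/first 14 > J33/first 5 > J33/second 4 > J29/second 3.
J34/first (20): +20 ; 50 left.
J34/second (16): +20 ; 30 left.
J29/first: +30 of 35 at 14; pool empty.
Total = 20×20 + 16×20 + 14×30 = 1140.

1140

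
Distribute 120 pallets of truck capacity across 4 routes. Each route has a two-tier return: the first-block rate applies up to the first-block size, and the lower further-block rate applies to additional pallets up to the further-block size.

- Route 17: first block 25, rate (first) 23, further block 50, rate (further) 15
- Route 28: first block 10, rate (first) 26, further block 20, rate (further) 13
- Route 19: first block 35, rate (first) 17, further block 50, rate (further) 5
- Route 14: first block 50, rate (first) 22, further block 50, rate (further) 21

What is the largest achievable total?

Treat each block as its own option and order by rate: Route 28/first 26 > Route 17/first 23 > Route 14/first 22 > Route 14/second 21 > Route 19/first 17 > Route 17/second 15 > Route 28/second 13 > Route 19/second 5.
Route 28/first (26): +10 ; 110 left.
Route 17/first (23): +25 ; 85 left.
Route 14 first at 22: fill all 50 ; 35 left.
Route 14 second at 21: only 35 left, fill 35.
Total = 26×10 + 23×25 + 22×50 + 21×35 = 2670.

2670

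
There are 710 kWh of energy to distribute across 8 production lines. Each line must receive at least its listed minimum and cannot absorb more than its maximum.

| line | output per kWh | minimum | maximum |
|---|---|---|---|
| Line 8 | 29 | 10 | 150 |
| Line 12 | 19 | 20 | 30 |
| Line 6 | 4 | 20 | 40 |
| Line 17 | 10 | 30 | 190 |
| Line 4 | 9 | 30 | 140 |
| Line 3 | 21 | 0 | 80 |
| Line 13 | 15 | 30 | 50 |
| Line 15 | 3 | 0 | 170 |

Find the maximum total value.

Meeting every minimum uses 10+20+20+30+30+0+30+0 = 140 kWh, leaving 570.
Order the production lines by output per kWh: Line 8 29 > Line 3 21 > Line 12 19 > Line 13 15 > Line 17 10 > Line 4 9 > Line 6 4 > Line 15 3.
Line 8: +140 to 150 (cap) — 430 left.
Line 3 takes 80 more to reach its cap of 80 — 350 left.
Give Line 12 10 more to hit its cap of 30 — 340 left.
Line 13 takes 20 more to reach its cap of 50 — 320 left.
Line 17: +160 to 190 (cap) — 160 left.
Line 4: +110 to 140 (cap) — 50 left.
Line 6 takes 20 more to reach its cap of 40 — 30 left.
Line 15 has room for 170 more but only 30 remain, so it gets 30.
Total = 29×150 + 19×30 + 4×40 + 10×190 + 9×140 + 21×80 + 15×50 + 3×30 = 10760.

10760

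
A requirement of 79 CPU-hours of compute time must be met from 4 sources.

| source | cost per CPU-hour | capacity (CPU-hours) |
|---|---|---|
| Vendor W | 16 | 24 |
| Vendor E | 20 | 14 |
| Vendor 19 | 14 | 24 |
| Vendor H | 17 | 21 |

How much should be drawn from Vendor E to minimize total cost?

Fill from the cheapest source first.
Take 24 from Vendor 19 at 14 → need 55 more.
Take 24 from Vendor W at 16 → need 31 more.
Vendor H (17): use full 21 → 10 CPU-hours to go.
Take 10 from Vendor E at 20 to finish.

10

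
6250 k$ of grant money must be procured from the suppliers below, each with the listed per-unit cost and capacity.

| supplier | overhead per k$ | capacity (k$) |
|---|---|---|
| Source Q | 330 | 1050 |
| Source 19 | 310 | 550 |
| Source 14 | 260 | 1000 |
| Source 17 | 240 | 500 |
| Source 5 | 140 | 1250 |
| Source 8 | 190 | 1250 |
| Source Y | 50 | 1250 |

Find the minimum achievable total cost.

1174000

Fill from the cheapest supplier first.
Source Y at 50: take all 1250 k$ → 5000 still needed.
Source 5 (140): use full 1250 → 3750 k$ to go.
Take 1250 from Source 8 at 190 → need 2500 more.
Source 17 (240): use full 500 → 2000 k$ to go.
Source 14 (260): use full 1000 → 1000 k$ to go.
Source 19 (310): use full 550 → 450 k$ to go.
Source Q at 330: take 450 of its 1050 → requirement met.
Cost = 1250×50 + 1250×140 + 1250×190 + 500×240 + 1000×260 + 550×310 + 450×330 = 1174000.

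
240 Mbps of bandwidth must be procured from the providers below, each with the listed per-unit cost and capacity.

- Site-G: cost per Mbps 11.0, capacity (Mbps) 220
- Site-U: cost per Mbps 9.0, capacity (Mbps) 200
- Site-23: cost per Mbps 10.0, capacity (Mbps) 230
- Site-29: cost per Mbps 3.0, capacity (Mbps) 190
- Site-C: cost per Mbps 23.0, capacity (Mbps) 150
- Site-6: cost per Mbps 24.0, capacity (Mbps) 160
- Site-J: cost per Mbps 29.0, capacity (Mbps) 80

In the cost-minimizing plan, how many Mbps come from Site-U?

50

Fill from the cheapest provider first.
Site-29 at 3.0: take all 190 Mbps ; 50 still needed.
Site-U at 9.0: take 50 of its 200 ; requirement met.
Site-23, Site-G, Site-C, Site-6, Site-J: unused.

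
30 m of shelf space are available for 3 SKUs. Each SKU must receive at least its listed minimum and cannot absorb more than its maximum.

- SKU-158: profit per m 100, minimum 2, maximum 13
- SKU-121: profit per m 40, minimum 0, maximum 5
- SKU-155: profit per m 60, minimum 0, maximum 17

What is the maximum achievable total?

2320

Meeting every minimum uses 2+0+0 = 2 m, leaving 28.
Highest profit per m first: SKU-158 100 > SKU-155 60 > SKU-121 40.
SKU-158 takes 11 more to reach its cap of 13 ; 17 left.
Give SKU-155 17 more to hit its cap of 17 ; 0 left.
Total = 100×13 + 60×17 = 2320.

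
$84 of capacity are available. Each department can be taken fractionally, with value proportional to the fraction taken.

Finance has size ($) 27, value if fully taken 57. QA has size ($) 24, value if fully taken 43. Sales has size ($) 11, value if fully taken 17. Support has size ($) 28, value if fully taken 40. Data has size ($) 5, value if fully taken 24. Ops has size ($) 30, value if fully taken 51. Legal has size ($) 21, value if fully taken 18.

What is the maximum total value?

Sort by value density: Data 24/5≈4.8, Finance 57/27≈2.11, QA 43/24≈1.79, Ops 51/30≈1.7, Sales 17/11≈1.55, Support 40/28≈1.43, Legal 18/21≈0.857.
Data: take in full, 5 $ for value 24 — 79 left.
All 27 $ of Finance fit (value 57) — 52 remain.
All 24 $ of QA fit (value 43) — 28 remain.
Fill the last 28 $ with part of Ops: 28/30 of it earns 47.6.
Total value = 171.6.

171.6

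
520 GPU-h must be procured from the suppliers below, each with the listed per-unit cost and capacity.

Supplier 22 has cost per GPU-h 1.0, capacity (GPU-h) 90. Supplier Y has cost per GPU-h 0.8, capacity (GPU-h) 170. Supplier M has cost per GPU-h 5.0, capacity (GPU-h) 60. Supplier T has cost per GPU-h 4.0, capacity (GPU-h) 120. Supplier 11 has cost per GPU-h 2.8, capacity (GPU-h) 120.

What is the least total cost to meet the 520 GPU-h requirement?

1142

Fill from the cheapest supplier first.
Supplier Y (0.8): use full 170 — 350 GPU-h to go.
Take 90 from Supplier 22 at 1.0 — need 260 more.
Take 120 from Supplier 11 at 2.8 — need 140 more.
Supplier T at 4.0: take all 120 GPU-h — 20 still needed.
Supplier M (5.0): take the remaining 20 — done.
Cost = 170×0.8 + 90×1.0 + 120×2.8 + 120×4.0 + 20×5.0 = 1142.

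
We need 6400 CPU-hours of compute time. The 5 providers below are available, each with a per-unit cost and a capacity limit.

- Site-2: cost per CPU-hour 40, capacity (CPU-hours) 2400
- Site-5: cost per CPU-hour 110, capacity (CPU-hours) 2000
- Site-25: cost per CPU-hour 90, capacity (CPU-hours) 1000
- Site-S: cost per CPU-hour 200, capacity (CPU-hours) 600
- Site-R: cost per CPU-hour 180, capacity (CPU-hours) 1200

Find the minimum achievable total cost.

586000

Cheapest first:
Site-2 at 40: take all 2400 CPU-hours ; 4000 still needed.
Take 1000 from Site-25 at 90 ; need 3000 more.
Site-5 at 110: take all 2000 CPU-hours ; 1000 still needed.
Site-R at 180: take 1000 of its 1200 ; requirement met.
Site-S: unused.
Cost = 2400×40 + 1000×90 + 2000×110 + 1000×180 = 586000.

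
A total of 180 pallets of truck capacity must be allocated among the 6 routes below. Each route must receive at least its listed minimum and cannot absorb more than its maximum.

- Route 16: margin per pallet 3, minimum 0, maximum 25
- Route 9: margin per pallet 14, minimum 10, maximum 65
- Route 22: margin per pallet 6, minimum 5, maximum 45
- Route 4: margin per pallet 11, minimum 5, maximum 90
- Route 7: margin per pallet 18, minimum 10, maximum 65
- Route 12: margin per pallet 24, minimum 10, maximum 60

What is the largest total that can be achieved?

3325

Meeting every minimum uses 0+10+5+5+10+10 = 40 pallets, leaving 140.
Rank by margin per pallet: Route 12 24 > Route 7 18 > Route 9 14 > Route 4 11 > Route 22 6 > Route 16 3.
Route 12: +50 to 60 (cap) → 90 left.
Route 7 takes 55 more to reach its cap of 65 → 35 left.
Route 9: +35 (room for 55) → 45. Pool exhausted.
Total = 14×45 + 6×5 + 11×5 + 18×65 + 24×60 = 3325.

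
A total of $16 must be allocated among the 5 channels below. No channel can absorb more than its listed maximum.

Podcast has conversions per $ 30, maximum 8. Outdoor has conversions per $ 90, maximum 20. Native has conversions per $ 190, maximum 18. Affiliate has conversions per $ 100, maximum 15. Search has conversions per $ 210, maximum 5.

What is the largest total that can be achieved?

Rank by conversions per $: Search 210 > Native 190 > Affiliate 100 > Outdoor 90 > Podcast 30.
Give Search 5 to hit its cap of 5 — 11 left.
Native: +11 (room for 18) → 11. Pool exhausted.
Total = 190×11 + 210×5 = 3140.

3140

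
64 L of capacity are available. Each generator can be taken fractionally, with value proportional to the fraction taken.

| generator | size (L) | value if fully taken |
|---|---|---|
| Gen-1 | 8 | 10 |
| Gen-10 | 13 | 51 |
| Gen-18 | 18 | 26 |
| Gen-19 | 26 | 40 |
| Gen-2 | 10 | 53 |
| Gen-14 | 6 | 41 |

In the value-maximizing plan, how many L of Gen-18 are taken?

Best value per unit of size first: Gen-14 41/6≈6.83, Gen-2 53/10≈5.3, Gen-10 51/13≈3.92, Gen-19 40/26≈1.54, Gen-18 26/18≈1.44, Gen-1 10/8≈1.25.
All 6 L of Gen-14 fit (value 41) — 58 remain.
Take all of Gen-2 (10 L, value 53) — 48 L left.
Take all of Gen-10 (13 L, value 51) — 35 L left.
All 26 L of Gen-19 fit (value 40) — 9 remain.
Fill the last 9 L with part of Gen-18: 9/18 of it earns 13.

9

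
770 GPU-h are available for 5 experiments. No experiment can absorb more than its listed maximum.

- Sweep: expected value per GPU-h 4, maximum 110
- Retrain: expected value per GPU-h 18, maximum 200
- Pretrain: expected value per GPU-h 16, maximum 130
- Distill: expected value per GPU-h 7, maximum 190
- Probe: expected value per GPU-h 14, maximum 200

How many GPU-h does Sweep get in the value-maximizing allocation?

Rank by expected value per GPU-h: Retrain 18 > Pretrain 16 > Probe 14 > Distill 7 > Sweep 4.
Retrain takes 200 to reach its cap of 200 ; 570 left.
Give Pretrain 130 to hit its cap of 130 ; 440 left.
Probe takes 200 to reach its cap of 200 ; 240 left.
Distill: +190 to 190 (cap) ; 50 left.
Sweep: +50 (room for 110) → 50. Pool exhausted.

50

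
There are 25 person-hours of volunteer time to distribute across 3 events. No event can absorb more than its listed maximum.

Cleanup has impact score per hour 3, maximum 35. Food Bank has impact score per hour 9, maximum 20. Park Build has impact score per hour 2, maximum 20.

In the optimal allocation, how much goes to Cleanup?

Rank by impact score per hour: Food Bank 9 > Cleanup 3 > Park Build 2.
Food Bank: +20 to 20 (cap) ; 5 left.
Cleanup has room for 35 but only 5 remain, so it gets 5.

5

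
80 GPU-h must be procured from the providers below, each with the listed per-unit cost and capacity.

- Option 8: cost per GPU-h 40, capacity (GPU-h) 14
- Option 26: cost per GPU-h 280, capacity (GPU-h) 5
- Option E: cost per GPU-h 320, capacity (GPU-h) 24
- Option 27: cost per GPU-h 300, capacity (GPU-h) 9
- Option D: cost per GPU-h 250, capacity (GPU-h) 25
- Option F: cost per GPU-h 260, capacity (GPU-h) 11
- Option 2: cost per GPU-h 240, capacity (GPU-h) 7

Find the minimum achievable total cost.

Fill from the cheapest provider first.
Option 8 (40): use full 14 — 66 GPU-h to go.
Take 7 from Option 2 at 240 — need 59 more.
Option D (250): use full 25 — 34 GPU-h to go.
Option F (260): use full 11 — 23 GPU-h to go.
Option 26 at 280: take all 5 GPU-h — 18 still needed.
Take 9 from Option 27 at 300 — need 9 more.
Option E (320): take the remaining 9 — done.
Cost = 14×40 + 7×240 + 25×250 + 11×260 + 5×280 + 9×300 + 9×320 = 18330.

18330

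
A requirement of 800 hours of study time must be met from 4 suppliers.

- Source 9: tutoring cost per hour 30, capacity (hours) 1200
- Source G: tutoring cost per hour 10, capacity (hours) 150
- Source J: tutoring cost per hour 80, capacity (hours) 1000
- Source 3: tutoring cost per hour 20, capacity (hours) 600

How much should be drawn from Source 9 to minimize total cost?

Use suppliers in increasing cost order.
Source G (10): use full 150 ; 650 hours to go.
Source 3 (20): use full 600 ; 50 hours to go.
Take 50 from Source 9 at 30 to finish.
Source J: unused.

50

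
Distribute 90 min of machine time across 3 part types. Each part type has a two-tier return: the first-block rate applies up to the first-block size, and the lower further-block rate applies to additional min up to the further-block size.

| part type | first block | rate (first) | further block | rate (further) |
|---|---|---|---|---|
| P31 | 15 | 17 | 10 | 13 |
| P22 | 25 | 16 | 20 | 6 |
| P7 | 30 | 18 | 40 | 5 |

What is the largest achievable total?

1385

Treat each block as its own option and order by rate: P7/tier1 18 > P31/tier1 17 > P22/tier1 16 > P31/tier2 13 > P22/tier2 6 > P7/tier2 5.
P7/tier1 (18): +30 ; 60 left.
Fill P31 tier1 block (15 at 17) ; 45 left.
P22 tier1 at 16: fill all 25 ; 20 left.
P31/tier2 (13): +10 ; 10 left.
P22 tier2 at 6: only 10 left, fill 10.
Total = 18×30 + 17×15 + 16×25 + 13×10 + 6×10 = 1385.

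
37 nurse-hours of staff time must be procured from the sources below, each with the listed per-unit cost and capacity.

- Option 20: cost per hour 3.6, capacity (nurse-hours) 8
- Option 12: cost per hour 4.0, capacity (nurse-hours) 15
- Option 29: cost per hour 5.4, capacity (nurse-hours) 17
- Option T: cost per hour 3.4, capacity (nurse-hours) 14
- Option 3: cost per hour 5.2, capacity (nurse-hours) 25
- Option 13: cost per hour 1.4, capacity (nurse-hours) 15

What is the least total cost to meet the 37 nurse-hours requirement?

97.4

Cheapest first:
Take 15 from Option 13 at 1.4 — need 22 more.
Take 14 from Option T at 3.4 — need 8 more.
Option 20 at 3.6: take all 8 nurse-hours — 0 still needed.
Option 12, Option 3, Option 29: unused.
Cost = 15×1.4 + 14×3.4 + 8×3.6 = 97.4.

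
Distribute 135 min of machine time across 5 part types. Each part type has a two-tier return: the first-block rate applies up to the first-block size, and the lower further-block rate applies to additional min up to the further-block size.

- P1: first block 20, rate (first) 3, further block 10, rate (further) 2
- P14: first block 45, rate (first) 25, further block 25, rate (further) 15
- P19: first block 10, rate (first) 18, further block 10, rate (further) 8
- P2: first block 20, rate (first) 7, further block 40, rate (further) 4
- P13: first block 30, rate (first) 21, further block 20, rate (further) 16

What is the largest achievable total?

Order all 10 blocks by rate: P14/tier1 25 > P13/tier1 21 > P19/tier1 18 > P13/tier2 16 > P14/tier2 15 > P19/tier2 8 > P2/tier1 7 > P2/tier2 4 > P1/tier1 3 > P1/tier2 2.
Fill P14 tier1 block (45 at 25) → 90 left.
P13 tier1 at 21: fill all 30 → 60 left.
Fill P19 tier1 block (10 at 18) → 50 left.
P13/tier2 (16): +20 → 30 left.
P14/tier2 (15): +25 → 5 left.
P19/tier2: +5 of 10 at 8; pool empty.
Total = 25×45 + 21×30 + 18×10 + 16×20 + 15×25 + 8×5 = 2670.

2670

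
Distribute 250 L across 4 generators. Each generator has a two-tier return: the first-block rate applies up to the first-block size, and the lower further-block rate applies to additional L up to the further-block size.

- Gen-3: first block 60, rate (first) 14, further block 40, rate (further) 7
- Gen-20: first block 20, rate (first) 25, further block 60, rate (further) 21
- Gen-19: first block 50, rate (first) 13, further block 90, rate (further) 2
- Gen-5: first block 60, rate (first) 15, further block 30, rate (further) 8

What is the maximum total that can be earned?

Rank every tier by rate: Gen-20/first 25 > Gen-20/second 21 > Gen-5/first 15 > Gen-3/first 14 > Gen-19/first 13 > Gen-5/second 8 > Gen-3/second 7 > Gen-19/second 2.
Gen-20/first (25): +20 — 230 left.
Fill Gen-20 second block (60 at 21) — 170 left.
Fill Gen-5 first block (60 at 15) — 110 left.
Gen-3 first at 14: fill all 60 — 50 left.
Fill Gen-19 first block (50 at 13) — 0 left.
Total = 25×20 + 21×60 + 15×60 + 14×60 + 13×50 = 4150.

4150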